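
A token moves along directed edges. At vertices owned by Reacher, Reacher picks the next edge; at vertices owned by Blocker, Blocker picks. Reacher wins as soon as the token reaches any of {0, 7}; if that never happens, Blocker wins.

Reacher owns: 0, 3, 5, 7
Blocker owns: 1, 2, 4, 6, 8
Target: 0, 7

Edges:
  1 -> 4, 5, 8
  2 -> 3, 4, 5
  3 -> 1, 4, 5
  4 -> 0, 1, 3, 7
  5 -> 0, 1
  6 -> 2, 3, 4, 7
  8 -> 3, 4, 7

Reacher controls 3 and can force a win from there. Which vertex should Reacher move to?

A0 = {0, 7}
A1: add {5} — 5 (Reacher) has 5→0.
A2: add {3} — 3 (Reacher) has 3→5.
A3 = A2; e.g. 1 (Blocker) can still go to 4. Fixed point.
From 3, successor 5 is in the attractor (rank 1); the other successors 1, 4 are not.

5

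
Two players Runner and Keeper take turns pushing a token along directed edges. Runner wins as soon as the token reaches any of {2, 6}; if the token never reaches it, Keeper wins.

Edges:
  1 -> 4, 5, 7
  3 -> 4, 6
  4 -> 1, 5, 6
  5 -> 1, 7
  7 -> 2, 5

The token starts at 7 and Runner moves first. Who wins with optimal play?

Track states (vertex, player-to-move).
A0 = {(2,Runner), (2,Keeper), (6,Runner), (6,Keeper)}
A1: add {(3,Runner), (4,Runner), (7,Runner)}.
(7,Runner) ∈ A1 ⇒ Runner forces the target.

Runner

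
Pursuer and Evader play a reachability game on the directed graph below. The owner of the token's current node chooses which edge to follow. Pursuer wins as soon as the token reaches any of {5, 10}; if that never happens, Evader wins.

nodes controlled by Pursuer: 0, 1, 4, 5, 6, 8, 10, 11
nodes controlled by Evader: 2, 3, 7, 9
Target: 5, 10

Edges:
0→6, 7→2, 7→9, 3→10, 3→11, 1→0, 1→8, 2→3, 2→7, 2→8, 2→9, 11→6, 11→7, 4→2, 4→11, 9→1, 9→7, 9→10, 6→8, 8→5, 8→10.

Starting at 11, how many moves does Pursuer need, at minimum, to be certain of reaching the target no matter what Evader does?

3

A0 = {5, 10}
A1: add {8} — 8 (Pursuer) has 8→5.
A2: add {1, 6} — 1 (Pursuer) has 1→8; 6 (Pursuer) has 6→8.
A3: add {0, 11} — 0 (Pursuer) has 0→6; 11 (Pursuer) has 11→6.
11 enters the attractor at level 3, so Pursuer can force the target in 3 moves from there.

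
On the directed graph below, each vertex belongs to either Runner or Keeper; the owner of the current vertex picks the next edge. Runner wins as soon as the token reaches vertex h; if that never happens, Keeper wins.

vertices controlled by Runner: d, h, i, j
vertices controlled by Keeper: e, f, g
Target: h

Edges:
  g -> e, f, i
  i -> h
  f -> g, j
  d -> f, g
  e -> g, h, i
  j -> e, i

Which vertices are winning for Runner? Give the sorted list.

h, i, j

A0 = {h}
A1: add {i} — i (Runner) has i→h.
A2: add {j} — j (Runner) has j→i.
A3 = A2; e.g. d (Runner) has no edge into A2. Fixed point.
Runner's winning region = {h, i, j}.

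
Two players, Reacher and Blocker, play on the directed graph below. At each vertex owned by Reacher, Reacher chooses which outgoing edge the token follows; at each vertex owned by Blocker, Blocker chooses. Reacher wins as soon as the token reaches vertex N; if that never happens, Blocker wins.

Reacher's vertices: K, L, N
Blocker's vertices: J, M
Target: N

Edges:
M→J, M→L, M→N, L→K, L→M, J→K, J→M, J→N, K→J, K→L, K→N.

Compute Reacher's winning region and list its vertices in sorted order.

K, L, N

A0 = {N}
A1: add {K} — K (Reacher) has K→N.
A2: add {L} — L (Reacher) has L→K.
A3 = A2; e.g. J (Blocker) can still go to M. Fixed point.
Reacher's winning region = {K, L, N}.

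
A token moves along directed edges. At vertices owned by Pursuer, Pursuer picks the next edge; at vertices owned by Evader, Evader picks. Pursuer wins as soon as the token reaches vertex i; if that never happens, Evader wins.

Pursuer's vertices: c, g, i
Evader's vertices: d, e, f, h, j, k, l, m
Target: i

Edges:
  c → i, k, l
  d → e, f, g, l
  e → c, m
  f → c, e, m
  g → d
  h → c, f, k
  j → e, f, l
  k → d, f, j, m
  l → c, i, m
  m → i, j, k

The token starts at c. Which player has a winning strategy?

Pursuer

A0 = {i}
A1: add {c} — c (Pursuer) has c→i.
A2 = A1; e.g. d (Evader) can still go to e. Fixed point.
c ∈ A1, so Pursuer can force the target.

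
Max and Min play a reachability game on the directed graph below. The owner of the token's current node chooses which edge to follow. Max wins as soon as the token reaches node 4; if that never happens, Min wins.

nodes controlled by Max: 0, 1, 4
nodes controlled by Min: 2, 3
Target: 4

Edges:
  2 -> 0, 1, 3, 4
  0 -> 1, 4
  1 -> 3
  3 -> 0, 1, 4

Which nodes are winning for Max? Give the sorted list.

A0 = {4}
A1: add {0} — 0 (Max) has 0→4.
A2 = A1; e.g. 1 (Max) has no edge into A1. Fixed point.
Max's winning region = {0, 4}.

0, 4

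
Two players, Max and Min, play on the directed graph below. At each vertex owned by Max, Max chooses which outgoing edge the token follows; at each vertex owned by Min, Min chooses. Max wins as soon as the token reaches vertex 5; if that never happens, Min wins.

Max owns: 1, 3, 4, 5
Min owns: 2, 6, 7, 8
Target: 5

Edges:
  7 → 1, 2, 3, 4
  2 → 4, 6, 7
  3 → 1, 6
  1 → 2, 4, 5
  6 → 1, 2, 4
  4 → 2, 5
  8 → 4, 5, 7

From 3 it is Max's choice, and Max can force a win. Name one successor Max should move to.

A0 = {5}
A1: add {1, 4} — 1 (Max) has 1→5; 4 (Max) has 4→5.
A2: add {3} — 3 (Max) has 3→1.
A3 = A2; e.g. 2 (Min) can still go to 6. Fixed point.
From 3, successor 1 is in the attractor (rank 1); the other successor 6 is not.

1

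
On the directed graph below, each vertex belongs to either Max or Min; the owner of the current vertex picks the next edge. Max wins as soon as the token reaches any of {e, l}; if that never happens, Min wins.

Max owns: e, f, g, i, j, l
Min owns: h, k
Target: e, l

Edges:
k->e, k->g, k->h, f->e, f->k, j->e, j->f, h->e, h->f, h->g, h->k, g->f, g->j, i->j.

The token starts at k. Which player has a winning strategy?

A0 = {e, l}
A1: add {f, j} — f (Max) has f→e; j (Max) has j→e.
A2: add {g, i} — g (Max) has g→f; i (Max) has i→j.
A3 = A2; e.g. h (Min) can still go to k. Fixed point.
k never enters the attractor, so Min can avoid the target forever.

Min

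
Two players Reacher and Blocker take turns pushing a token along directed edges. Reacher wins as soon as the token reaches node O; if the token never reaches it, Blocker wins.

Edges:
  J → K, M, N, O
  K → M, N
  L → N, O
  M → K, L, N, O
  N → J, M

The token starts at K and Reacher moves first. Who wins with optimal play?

Track states (vertex, player-to-move).
A0 = {(O,Reacher), (O,Blocker)}
A1: add {(J,Reacher), (L,Reacher), (M,Reacher)}.
A2: add {(N,Blocker)}.
A3: add {(K,Reacher)}.
(K,Reacher) ∈ A3 ⇒ Reacher forces the target.

Reacher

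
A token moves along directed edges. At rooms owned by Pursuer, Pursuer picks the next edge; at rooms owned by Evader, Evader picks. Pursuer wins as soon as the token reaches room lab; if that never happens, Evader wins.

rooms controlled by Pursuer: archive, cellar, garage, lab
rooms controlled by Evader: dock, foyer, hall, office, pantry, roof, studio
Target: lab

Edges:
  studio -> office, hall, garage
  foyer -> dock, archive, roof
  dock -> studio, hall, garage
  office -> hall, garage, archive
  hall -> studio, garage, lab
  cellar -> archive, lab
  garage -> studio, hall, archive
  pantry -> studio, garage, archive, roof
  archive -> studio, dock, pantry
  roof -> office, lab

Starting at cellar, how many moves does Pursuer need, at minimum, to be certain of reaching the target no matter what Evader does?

1

A0 = {lab}
A1: add {cellar} — cellar (Pursuer) has cellar→lab.
A2 = A1; e.g. studio (Evader) can still go to office. Fixed point.
cellar enters the attractor at level 1, so Pursuer can force the target in 1 move from there.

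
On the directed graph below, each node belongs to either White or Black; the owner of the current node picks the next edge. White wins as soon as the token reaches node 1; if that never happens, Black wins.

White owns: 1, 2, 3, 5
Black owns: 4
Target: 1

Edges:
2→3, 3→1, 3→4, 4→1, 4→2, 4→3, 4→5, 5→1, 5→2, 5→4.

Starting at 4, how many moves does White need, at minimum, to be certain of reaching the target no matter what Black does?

A0 = {1}
A1: add {3, 5} — 3 (White) has 3→1; 5 (White) has 5→1.
A2: add {2} — 2 (White) has 2→3.
A3: add {4} — 4 (Black): all of {1, 2, 3, 5} already in.
A3 = all vertices. Fixed point.
4 enters the attractor at level 3, so White can force the target in 3 moves from there.

3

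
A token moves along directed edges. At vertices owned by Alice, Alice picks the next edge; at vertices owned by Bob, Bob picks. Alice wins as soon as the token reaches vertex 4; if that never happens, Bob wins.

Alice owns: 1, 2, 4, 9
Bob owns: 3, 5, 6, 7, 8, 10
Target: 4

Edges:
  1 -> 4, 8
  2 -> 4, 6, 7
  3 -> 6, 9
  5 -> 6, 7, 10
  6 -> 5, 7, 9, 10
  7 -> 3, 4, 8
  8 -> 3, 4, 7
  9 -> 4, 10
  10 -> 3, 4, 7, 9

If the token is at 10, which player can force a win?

Bob

A0 = {4}
A1: add {1, 2, 9} — 1 (Alice) has 1→4; 2 (Alice) has 2→4; 9 (Alice) has 9→4.
A2 = A1; e.g. 3 (Bob) can still go to 6. Fixed point.
10 never enters the attractor, so Bob can avoid the target forever.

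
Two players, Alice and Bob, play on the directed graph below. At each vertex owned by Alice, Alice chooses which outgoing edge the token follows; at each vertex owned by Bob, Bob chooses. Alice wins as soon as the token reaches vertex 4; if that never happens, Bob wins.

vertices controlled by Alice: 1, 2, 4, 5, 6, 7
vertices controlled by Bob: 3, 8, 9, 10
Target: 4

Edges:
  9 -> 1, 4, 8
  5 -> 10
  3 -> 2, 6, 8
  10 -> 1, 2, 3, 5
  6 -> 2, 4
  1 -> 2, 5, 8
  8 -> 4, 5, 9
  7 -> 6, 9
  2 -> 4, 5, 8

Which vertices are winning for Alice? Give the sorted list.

A0 = {4}
A1: add {2, 6} — 2 (Alice) has 2→4; 6 (Alice) has 6→4.
A2: add {1, 7} — 1 (Alice) has 1→2; 7 (Alice) has 7→6.
A3 = A2; e.g. 3 (Bob) can still go to 8. Fixed point.
Alice's winning region = {1, 2, 4, 6, 7}.

1, 2, 4, 6, 7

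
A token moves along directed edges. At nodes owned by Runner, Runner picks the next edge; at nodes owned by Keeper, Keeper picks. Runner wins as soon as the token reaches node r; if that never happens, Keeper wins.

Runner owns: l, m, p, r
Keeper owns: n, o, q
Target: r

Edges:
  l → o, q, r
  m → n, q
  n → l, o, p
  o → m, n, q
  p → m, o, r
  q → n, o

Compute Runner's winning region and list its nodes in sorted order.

l, p, r

A0 = {r}
A1: add {l, p} — l (Runner) has l→r; p (Runner) has p→r.
A2 = A1; e.g. m (Runner) has no edge into A1. Fixed point.
Runner's winning region = {l, p, r}.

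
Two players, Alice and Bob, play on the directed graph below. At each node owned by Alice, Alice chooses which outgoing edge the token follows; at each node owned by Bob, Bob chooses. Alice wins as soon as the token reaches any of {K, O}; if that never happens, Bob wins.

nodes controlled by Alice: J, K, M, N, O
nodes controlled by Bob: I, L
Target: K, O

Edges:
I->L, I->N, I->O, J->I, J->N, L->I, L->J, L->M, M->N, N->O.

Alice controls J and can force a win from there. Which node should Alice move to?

A0 = {K, O}
A1: add {N} — N (Alice) has N→O.
A2: add {J, M} — J (Alice) has J→N; M (Alice) has M→N.
A3 = A2; e.g. I (Bob) can still go to L. Fixed point.
From J, successor N is in the attractor (rank 1); the other successor I is not.

N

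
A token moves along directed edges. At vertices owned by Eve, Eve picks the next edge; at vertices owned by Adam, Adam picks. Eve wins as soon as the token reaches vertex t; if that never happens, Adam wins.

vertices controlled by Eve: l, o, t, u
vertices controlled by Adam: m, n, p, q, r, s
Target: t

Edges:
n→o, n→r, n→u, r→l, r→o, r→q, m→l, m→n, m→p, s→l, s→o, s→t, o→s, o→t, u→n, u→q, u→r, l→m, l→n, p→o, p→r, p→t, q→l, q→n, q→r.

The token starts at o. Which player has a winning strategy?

Eve

A0 = {t}
A1: add {o} — o (Eve) has o→t.
A2 = A1; e.g. l (Eve) has no edge into A1. Fixed point.
o ∈ A1, so Eve can force the target.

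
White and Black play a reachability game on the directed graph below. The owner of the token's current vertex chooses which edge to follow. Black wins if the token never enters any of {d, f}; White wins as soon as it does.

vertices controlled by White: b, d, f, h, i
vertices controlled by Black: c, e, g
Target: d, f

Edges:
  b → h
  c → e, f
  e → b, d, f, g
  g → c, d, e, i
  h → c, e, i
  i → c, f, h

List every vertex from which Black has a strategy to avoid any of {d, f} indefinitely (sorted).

A0 = {d, f}
A1: add {i} — i (White) has i→f.
A2: add {h} — h (White) has h→i.
A3: add {b} — b (White) has b→h.
A4 = A3; e.g. c (Black) can still go to e. Fixed point.
White's attractor = {b, d, f, h, i}; Black avoids the target exactly from the complement.

c, e, g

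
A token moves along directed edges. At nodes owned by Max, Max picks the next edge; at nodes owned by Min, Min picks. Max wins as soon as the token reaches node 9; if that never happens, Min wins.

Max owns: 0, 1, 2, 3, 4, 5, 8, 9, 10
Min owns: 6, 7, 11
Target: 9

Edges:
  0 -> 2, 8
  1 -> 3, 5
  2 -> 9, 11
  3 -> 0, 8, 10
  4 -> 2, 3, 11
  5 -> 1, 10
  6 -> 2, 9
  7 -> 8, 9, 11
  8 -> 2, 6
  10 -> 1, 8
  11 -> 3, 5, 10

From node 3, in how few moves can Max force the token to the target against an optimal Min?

3

A0 = {9}
A1: add {2} — 2 (Max) has 2→9.
A2: add {0, 4, 6, 8} — 0 (Max) has 0→2; 4 (Max) has 4→2; 6 (Min): all of {2, 9} already in; 8 (Max) has 8→2.
A3: add {3, 10} — 3 (Max) has 3→0; 10 (Max) has 10→8.
3 enters the attractor at level 3, so Max can force the target in 3 moves from there.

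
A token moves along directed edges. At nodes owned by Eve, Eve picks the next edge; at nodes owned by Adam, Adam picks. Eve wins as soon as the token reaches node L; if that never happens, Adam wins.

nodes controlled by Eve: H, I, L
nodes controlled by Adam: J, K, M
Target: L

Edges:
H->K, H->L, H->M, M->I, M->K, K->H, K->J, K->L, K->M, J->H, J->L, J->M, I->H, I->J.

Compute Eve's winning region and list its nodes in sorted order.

A0 = {L}
A1: add {H} — H (Eve) has H→L.
A2: add {I} — I (Eve) has I→H.
A3 = A2; e.g. J (Adam) can still go to M. Fixed point.
Eve's winning region = {H, I, L}.

H, I, L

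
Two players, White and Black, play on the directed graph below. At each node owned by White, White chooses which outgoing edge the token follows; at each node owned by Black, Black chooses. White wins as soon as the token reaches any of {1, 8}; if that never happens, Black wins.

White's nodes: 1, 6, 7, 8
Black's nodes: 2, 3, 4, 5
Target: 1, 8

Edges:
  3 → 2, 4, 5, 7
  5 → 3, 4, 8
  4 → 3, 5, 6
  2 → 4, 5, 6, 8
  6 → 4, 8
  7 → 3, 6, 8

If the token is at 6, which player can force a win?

A0 = {1, 8}
A1: add {6, 7} — 6 (White) has 6→8; 7 (White) has 7→8.
A2 = A1; e.g. 2 (Black) can still go to 4. Fixed point.
6 ∈ A1, so White can force the target.

White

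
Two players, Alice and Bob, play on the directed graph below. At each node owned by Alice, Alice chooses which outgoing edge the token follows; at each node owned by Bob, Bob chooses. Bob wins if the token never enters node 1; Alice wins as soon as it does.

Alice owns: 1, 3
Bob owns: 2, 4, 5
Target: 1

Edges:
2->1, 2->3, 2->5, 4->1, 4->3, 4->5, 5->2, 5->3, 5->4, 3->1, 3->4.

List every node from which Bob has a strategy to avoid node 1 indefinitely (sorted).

2, 4, 5

A0 = {1}
A1: add {3} — 3 (Alice) has 3→1.
A2 = A1; e.g. 2 (Bob) can still go to 5. Fixed point.
Alice's attractor = {1, 3}; Bob avoids the target exactly from the complement.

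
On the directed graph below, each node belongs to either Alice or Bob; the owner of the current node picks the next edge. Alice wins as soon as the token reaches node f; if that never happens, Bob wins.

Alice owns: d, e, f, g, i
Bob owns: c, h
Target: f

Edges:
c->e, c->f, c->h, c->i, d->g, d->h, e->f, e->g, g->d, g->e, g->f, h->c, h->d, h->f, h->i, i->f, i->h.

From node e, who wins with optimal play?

Alice

A0 = {f}
A1: add {e, g, i} — e (Alice) has e→f; g (Alice) has g→f; i (Alice) has i→f.
e ∈ A1, so Alice can force the target.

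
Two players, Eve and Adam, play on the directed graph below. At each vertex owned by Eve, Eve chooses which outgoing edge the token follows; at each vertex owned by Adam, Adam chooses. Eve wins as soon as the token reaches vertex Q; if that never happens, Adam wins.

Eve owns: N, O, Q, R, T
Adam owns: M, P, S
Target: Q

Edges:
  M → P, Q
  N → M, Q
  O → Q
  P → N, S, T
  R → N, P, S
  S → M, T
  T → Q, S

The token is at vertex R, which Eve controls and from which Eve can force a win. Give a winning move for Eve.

N

A0 = {Q}
A1: add {N, O, T} — N (Eve) has N→Q; O (Eve) has O→Q; T (Eve) has T→Q.
A2: add {R} — R (Eve) has R→N.
A3 = A2; e.g. M (Adam) can still go to P. Fixed point.
From R, successor N is in the attractor (rank 1); the other successors P, S are not.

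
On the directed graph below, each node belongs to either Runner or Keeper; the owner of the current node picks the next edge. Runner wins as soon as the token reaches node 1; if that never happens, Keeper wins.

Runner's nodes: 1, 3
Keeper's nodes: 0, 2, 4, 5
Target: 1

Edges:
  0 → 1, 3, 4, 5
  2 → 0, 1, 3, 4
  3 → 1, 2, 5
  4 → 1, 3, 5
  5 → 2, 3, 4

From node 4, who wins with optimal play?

A0 = {1}
A1: add {3} — 3 (Runner) has 3→1.
A2 = A1; e.g. 0 (Keeper) can still go to 4. Fixed point.
4 never enters the attractor, so Keeper can avoid the target forever.

Keeper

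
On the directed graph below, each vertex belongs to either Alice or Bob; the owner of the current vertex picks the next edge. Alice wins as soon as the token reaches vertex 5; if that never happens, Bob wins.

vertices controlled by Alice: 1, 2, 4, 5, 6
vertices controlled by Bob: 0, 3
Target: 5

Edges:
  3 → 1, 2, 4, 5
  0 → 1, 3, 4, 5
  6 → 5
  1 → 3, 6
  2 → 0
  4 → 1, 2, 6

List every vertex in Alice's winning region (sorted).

1, 4, 5, 6

A0 = {5}
A1: add {6} — 6 (Alice) has 6→5.
A2: add {1, 4} — 1 (Alice) has 1→6; 4 (Alice) has 4→6.
A3 = A2; e.g. 0 (Bob) can still go to 3. Fixed point.
Alice's winning region = {1, 4, 5, 6}.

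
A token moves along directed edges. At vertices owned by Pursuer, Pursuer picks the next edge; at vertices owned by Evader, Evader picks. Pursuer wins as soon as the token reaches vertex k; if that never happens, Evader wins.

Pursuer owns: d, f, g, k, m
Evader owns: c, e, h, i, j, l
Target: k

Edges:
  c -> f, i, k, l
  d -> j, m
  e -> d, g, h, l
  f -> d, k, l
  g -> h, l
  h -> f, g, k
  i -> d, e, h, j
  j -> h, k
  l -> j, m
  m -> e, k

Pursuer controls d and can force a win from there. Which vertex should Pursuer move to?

m

A0 = {k}
A1: add {f, m} — f (Pursuer) has f→k; m (Pursuer) has m→k.
A2: add {d} — d (Pursuer) has d→m.
A3 = A2; e.g. c (Evader) can still go to i. Fixed point.
From d, successor m is in the attractor (rank 1); the other successor j is not.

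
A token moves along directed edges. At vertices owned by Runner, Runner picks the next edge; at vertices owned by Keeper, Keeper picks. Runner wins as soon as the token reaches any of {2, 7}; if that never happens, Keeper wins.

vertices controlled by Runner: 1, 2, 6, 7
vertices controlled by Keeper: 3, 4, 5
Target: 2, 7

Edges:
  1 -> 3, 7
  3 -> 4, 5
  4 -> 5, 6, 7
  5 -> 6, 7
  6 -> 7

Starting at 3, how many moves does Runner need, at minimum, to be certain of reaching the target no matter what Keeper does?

4

A0 = {2, 7}
A1: add {1, 6} — 1 (Runner) has 1→7; 6 (Runner) has 6→7.
A2: add {5} — 5 (Keeper): all of {6, 7} already in.
A3: add {4} — 4 (Keeper): all of {5, 6, 7} already in.
A4: add {3} — 3 (Keeper): all of {4, 5} already in.
A4 = all vertices. Fixed point.
3 enters the attractor at level 4, so Runner can force the target in 4 moves from there.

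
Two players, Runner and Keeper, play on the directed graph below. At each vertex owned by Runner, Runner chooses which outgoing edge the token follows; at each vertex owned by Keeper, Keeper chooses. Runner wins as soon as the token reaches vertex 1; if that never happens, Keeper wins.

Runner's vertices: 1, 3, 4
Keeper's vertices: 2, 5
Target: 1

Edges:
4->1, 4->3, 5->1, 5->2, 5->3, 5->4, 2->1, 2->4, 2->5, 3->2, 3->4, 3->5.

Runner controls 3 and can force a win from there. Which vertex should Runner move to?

4

A0 = {1}
A1: add {4} — 4 (Runner) has 4→1.
A2: add {3} — 3 (Runner) has 3→4.
A3 = A2; e.g. 2 (Keeper) can still go to 5. Fixed point.
From 3, successor 4 is in the attractor (rank 1); the other successors 2, 5 are not.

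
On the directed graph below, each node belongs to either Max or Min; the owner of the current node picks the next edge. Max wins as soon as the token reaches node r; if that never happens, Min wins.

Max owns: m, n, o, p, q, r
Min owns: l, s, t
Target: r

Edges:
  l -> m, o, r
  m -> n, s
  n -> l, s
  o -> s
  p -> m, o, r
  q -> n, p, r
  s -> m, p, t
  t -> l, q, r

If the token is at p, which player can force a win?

A0 = {r}
A1: add {p, q} — p (Max) has p→r; q (Max) has q→r.
A2 = A1; e.g. l (Min) can still go to m. Fixed point.
p ∈ A1, so Max can force the target.

Max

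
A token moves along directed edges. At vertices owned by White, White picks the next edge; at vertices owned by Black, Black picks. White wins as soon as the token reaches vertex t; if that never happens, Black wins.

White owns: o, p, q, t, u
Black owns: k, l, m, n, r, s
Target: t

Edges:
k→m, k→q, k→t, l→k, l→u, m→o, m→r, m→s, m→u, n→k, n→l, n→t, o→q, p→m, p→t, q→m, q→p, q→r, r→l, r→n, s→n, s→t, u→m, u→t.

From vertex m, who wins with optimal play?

A0 = {t}
A1: add {p, u} — p (White) has p→t; u (White) has u→t.
A2: add {q} — q (White) has q→p.
A3: add {o} — o (White) has o→q.
A4 = A3; e.g. k (Black) can still go to m. Fixed point.
m never enters the attractor, so Black can avoid the target forever.

Black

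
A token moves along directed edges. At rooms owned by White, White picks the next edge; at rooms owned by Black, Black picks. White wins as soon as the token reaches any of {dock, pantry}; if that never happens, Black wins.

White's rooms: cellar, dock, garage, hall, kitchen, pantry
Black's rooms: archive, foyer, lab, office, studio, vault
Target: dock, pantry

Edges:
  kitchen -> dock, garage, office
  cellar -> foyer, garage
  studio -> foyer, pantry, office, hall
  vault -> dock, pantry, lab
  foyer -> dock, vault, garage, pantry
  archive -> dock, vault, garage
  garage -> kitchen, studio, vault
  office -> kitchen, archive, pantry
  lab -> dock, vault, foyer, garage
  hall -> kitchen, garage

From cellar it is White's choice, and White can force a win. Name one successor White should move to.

garage

A0 = {dock, pantry}
A1: add {kitchen} — kitchen (White) has kitchen→dock.
A2: add {garage, hall} — garage (White) has garage→kitchen; hall (White) has hall→kitchen.
A3: add {cellar} — cellar (White) has cellar→garage.
A4 = A3; e.g. studio (Black) can still go to foyer. Fixed point.
From cellar, successor garage is in the attractor (rank 2); the other successor foyer is not.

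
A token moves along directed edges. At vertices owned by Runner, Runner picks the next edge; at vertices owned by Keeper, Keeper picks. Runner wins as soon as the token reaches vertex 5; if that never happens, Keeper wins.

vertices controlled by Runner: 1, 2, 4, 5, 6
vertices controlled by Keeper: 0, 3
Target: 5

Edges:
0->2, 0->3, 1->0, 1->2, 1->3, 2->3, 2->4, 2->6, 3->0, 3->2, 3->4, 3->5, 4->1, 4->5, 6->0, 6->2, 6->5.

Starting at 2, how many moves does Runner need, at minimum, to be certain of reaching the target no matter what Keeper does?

2

A0 = {5}
A1: add {4, 6} — 4 (Runner) has 4→5; 6 (Runner) has 6→5.
A2: add {2} — 2 (Runner) has 2→4.
2 enters the attractor at level 2, so Runner can force the target in 2 moves from there.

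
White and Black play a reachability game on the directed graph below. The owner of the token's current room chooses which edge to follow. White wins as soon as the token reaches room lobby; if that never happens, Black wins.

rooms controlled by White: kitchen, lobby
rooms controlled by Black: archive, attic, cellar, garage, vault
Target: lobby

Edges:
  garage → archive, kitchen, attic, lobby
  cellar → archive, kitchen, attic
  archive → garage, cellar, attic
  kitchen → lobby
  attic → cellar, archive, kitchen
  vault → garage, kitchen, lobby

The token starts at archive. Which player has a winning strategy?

A0 = {lobby}
A1: add {kitchen} — kitchen (White) has kitchen→lobby.
A2 = A1; e.g. garage (Black) can still go to archive. Fixed point.
archive never enters the attractor, so Black can avoid the target forever.

Black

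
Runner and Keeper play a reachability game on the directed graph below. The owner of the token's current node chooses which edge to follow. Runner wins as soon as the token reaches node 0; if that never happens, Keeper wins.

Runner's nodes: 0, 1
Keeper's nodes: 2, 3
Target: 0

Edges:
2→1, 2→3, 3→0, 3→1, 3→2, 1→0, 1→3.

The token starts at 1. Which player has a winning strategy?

A0 = {0}
A1: add {1} — 1 (Runner) has 1→0.
A2 = A1; e.g. 2 (Keeper) can still go to 3. Fixed point.
1 ∈ A1, so Runner can force the target.

Runner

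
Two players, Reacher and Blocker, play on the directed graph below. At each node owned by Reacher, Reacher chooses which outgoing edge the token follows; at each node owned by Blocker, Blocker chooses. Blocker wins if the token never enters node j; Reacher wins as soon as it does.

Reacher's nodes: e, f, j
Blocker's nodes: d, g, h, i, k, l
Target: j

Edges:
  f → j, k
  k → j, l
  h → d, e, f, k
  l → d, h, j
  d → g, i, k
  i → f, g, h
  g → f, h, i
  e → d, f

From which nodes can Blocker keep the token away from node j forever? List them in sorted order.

d, g, h, i, k, l

A0 = {j}
A1: add {f} — f (Reacher) has f→j.
A2: add {e} — e (Reacher) has e→f.
A3 = A2; e.g. d (Blocker) can still go to g. Fixed point.
Reacher's attractor = {e, f, j}; Blocker avoids the target exactly from the complement.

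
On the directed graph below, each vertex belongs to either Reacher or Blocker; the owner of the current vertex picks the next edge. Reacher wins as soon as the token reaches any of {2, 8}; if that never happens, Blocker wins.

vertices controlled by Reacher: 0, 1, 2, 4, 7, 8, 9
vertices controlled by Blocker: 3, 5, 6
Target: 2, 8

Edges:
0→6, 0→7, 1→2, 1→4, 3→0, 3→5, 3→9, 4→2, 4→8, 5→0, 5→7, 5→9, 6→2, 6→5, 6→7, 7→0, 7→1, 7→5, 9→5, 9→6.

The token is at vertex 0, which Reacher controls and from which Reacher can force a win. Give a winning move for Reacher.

A0 = {2, 8}
A1: add {1, 4} — 1 (Reacher) has 1→2; 4 (Reacher) has 4→2.
A2: add {7} — 7 (Reacher) has 7→1.
A3: add {0} — 0 (Reacher) has 0→7.
A4 = A3; e.g. 3 (Blocker) can still go to 5. Fixed point.
From 0, successor 7 is in the attractor (rank 2); the other successor 6 is not.

7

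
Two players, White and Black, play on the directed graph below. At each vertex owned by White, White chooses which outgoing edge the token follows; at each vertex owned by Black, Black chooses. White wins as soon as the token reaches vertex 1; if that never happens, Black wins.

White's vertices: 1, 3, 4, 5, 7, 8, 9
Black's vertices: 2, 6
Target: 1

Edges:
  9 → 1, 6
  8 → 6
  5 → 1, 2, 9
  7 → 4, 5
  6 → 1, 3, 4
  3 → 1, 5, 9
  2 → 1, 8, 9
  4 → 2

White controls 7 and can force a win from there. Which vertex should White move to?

A0 = {1}
A1: add {3, 5, 9} — 3 (White) has 3→1; 5 (White) has 5→1; 9 (White) has 9→1.
A2: add {7} — 7 (White) has 7→5.
A3 = A2; e.g. 2 (Black) can still go to 8. Fixed point.
From 7, successor 5 is in the attractor (rank 1); the other successor 4 is not.

5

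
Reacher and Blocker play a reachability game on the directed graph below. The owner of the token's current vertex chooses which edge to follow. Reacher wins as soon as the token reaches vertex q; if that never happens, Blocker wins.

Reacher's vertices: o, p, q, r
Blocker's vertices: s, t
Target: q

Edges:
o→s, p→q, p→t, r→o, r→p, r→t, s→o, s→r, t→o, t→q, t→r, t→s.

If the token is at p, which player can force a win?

Reacher

A0 = {q}
A1: add {p} — p (Reacher) has p→q.
p ∈ A1, so Reacher can force the target.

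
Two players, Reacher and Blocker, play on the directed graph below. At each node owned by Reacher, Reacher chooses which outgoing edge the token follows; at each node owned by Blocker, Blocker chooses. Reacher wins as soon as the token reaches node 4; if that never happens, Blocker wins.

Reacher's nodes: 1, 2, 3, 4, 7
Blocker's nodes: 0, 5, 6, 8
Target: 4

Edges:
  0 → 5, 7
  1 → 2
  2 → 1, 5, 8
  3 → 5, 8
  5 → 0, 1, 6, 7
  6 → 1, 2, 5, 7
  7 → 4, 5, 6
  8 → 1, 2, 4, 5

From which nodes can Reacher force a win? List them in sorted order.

4, 7

A0 = {4}
A1: add {7} — 7 (Reacher) has 7→4.
A2 = A1; e.g. 0 (Blocker) can still go to 5. Fixed point.
Reacher's winning region = {4, 7}.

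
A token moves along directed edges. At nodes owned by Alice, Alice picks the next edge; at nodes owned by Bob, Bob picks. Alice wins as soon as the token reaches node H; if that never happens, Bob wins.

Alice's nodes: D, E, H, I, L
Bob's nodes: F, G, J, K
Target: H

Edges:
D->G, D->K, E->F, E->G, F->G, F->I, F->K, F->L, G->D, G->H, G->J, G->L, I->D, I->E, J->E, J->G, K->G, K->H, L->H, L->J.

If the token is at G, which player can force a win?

Bob

A0 = {H}
A1: add {L} — L (Alice) has L→H.
A2 = A1; e.g. D (Alice) has no edge into A1. Fixed point.
G never enters the attractor, so Bob can avoid the target forever.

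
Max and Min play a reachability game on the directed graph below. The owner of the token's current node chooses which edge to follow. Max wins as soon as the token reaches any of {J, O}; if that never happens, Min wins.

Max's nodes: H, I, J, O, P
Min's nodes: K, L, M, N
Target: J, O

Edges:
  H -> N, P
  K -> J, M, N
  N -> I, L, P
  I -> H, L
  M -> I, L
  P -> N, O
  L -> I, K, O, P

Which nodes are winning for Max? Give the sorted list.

A0 = {J, O}
A1: add {P} — P (Max) has P→O.
A2: add {H} — H (Max) has H→P.
A3: add {I} — I (Max) has I→H.
A4 = A3; e.g. K (Min) can still go to M. Fixed point.
Max's winning region = {H, I, J, O, P}.

H, I, J, O, P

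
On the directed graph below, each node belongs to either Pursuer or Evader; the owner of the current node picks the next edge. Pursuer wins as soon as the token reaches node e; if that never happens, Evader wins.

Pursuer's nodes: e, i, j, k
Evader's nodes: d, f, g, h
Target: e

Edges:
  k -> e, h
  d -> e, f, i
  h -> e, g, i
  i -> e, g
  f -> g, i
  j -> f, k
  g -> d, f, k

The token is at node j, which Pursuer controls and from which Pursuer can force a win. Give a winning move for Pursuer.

k

A0 = {e}
A1: add {i, k} — i (Pursuer) has i→e; k (Pursuer) has k→e.
A2: add {j} — j (Pursuer) has j→k.
A3 = A2; e.g. d (Evader) can still go to f. Fixed point.
From j, successor k is in the attractor (rank 1); the other successor f is not.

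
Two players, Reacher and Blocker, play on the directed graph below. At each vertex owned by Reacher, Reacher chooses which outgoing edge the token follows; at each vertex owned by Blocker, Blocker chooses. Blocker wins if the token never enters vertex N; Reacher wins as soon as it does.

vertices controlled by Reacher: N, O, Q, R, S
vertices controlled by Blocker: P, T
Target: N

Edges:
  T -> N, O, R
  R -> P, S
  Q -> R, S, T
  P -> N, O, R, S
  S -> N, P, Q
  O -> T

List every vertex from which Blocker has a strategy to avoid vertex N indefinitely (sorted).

A0 = {N}
A1: add {S} — S (Reacher) has S→N.
A2: add {Q, R} — Q (Reacher) has Q→S; R (Reacher) has R→S.
A3 = A2; e.g. O (Reacher) has no edge into A2. Fixed point.
Reacher's attractor = {N, Q, R, S}; Blocker avoids the target exactly from the complement.

O, P, T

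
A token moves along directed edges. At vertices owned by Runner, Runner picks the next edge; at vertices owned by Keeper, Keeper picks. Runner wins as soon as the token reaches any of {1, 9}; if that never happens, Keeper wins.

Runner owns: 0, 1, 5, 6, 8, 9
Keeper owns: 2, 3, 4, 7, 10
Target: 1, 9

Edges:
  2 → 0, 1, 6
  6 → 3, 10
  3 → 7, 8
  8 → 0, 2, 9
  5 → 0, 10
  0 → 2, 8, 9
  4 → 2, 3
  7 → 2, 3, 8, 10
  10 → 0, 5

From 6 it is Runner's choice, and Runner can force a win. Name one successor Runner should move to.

A0 = {1, 9}
A1: add {0, 8} — 0 (Runner) has 0→9; 8 (Runner) has 8→9.
A2: add {5} — 5 (Runner) has 5→0.
A3: add {10} — 10 (Keeper): all of {0, 5} already in.
A4: add {6} — 6 (Runner) has 6→10.
A5: add {2} — 2 (Keeper): all of {0, 1, 6} already in.
A6 = A5; e.g. 3 (Keeper) can still go to 7. Fixed point.
From 6, successor 10 is in the attractor (rank 3); the other successor 3 is not.

10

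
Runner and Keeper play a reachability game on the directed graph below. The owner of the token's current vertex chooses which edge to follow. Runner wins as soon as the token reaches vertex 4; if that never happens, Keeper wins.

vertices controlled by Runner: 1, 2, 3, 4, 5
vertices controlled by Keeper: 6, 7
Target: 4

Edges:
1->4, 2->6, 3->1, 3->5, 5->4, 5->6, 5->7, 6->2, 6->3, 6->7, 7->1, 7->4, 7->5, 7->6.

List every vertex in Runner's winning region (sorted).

A0 = {4}
A1: add {1, 5} — 1 (Runner) has 1→4; 5 (Runner) has 5→4.
A2: add {3} — 3 (Runner) has 3→1.
A3 = A2; e.g. 2 (Runner) has no edge into A2. Fixed point.
Runner's winning region = {1, 3, 4, 5}.

1, 3, 4, 5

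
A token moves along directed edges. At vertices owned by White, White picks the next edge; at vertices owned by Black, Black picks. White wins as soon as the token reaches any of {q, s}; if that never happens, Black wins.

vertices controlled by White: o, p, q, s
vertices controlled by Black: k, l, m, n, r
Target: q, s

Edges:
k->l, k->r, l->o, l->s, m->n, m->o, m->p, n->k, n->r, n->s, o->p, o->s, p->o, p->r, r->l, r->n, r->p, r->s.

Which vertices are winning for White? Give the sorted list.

l, o, p, q, s

A0 = {q, s}
A1: add {o} — o (White) has o→s.
A2: add {l, p} — l (Black): all of {o, s} already in; p (White) has p→o.
A3 = A2; e.g. k (Black) can still go to r. Fixed point.
White's winning region = {l, o, p, q, s}.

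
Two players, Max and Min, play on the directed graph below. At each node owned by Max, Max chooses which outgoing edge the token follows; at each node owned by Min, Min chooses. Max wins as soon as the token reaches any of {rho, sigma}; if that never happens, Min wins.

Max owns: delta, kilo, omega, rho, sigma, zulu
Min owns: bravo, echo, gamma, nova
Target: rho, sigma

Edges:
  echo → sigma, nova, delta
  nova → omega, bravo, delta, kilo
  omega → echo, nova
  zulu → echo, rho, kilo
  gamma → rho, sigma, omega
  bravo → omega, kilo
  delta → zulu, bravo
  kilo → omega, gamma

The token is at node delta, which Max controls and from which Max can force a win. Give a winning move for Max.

A0 = {rho, sigma}
A1: add {zulu} — zulu (Max) has zulu→rho.
A2: add {delta} — delta (Max) has delta→zulu.
A3 = A2; e.g. echo (Min) can still go to nova. Fixed point.
From delta, successor zulu is in the attractor (rank 1); the other successor bravo is not.

zulu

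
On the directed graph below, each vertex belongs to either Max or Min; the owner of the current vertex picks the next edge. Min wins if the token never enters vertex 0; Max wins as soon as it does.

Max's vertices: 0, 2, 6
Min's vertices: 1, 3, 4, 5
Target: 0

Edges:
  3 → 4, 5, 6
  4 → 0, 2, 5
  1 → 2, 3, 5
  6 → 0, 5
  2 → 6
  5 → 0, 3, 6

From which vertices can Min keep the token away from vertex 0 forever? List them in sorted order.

A0 = {0}
A1: add {6} — 6 (Max) has 6→0.
A2: add {2} — 2 (Max) has 2→6.
A3 = A2; e.g. 1 (Min) can still go to 3. Fixed point.
Max's attractor = {0, 2, 6}; Min avoids the target exactly from the complement.

1, 3, 4, 5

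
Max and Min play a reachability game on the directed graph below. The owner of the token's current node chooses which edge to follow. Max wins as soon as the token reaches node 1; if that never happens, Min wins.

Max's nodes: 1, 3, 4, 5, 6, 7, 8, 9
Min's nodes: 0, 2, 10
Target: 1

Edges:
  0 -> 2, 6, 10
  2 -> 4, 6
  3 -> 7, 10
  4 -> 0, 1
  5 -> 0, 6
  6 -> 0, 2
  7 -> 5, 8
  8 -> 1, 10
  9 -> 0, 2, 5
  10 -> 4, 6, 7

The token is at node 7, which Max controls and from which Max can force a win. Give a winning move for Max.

A0 = {1}
A1: add {4, 8} — 4 (Max) has 4→1; 8 (Max) has 8→1.
A2: add {7} — 7 (Max) has 7→8.
A3: add {3} — 3 (Max) has 3→7.
A4 = A3; e.g. 0 (Min) can still go to 2. Fixed point.
From 7, successor 8 is in the attractor (rank 1); the other successor 5 is not.

8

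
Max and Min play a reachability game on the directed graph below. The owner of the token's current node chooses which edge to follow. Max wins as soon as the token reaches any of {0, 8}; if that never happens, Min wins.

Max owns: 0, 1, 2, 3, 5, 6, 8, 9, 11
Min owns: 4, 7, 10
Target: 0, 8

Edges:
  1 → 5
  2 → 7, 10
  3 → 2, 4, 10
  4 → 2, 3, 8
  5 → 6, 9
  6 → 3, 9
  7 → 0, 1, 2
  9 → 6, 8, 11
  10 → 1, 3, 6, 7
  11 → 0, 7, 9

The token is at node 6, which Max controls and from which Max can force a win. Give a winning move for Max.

9

A0 = {0, 8}
A1: add {9, 11} — 9 (Max) has 9→8; 11 (Max) has 11→0.
A2: add {5, 6} — 5 (Max) has 5→9; 6 (Max) has 6→9.
A3: add {1} — 1 (Max) has 1→5.
A4 = A3; e.g. 2 (Max) has no edge into A3. Fixed point.
From 6, successor 9 is in the attractor (rank 1); the other successor 3 is not.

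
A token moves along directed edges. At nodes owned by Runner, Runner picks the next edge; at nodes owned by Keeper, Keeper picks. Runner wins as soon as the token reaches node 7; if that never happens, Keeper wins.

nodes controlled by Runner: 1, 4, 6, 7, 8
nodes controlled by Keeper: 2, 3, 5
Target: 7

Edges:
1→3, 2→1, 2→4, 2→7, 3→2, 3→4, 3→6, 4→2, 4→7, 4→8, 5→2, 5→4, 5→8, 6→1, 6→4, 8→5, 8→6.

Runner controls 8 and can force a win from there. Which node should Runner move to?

6

A0 = {7}
A1: add {4} — 4 (Runner) has 4→7.
A2: add {6} — 6 (Runner) has 6→4.
A3: add {8} — 8 (Runner) has 8→6.
A4 = A3; e.g. 1 (Runner) has no edge into A3. Fixed point.
From 8, successor 6 is in the attractor (rank 2); the other successor 5 is not.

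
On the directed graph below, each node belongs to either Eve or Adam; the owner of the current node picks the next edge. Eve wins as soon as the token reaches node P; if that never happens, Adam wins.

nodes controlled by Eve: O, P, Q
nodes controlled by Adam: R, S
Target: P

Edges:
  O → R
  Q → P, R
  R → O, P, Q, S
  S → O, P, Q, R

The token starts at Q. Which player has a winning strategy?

Eve

A0 = {P}
A1: add {Q} — Q (Eve) has Q→P.
A2 = A1; e.g. O (Eve) has no edge into A1. Fixed point.
Q ∈ A1, so Eve can force the target.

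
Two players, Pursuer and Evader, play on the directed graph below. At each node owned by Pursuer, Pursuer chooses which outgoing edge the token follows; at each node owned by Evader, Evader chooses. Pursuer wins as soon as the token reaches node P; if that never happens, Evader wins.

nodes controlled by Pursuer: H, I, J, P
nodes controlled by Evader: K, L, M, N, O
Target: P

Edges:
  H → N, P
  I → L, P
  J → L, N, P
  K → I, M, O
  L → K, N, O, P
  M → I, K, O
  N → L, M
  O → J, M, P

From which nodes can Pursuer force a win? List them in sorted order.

A0 = {P}
A1: add {H, I, J} — H (Pursuer) has H→P; I (Pursuer) has I→P; J (Pursuer) has J→P.
A2 = A1; e.g. K (Evader) can still go to M. Fixed point.
Pursuer's winning region = {H, I, J, P}.

H, I, J, P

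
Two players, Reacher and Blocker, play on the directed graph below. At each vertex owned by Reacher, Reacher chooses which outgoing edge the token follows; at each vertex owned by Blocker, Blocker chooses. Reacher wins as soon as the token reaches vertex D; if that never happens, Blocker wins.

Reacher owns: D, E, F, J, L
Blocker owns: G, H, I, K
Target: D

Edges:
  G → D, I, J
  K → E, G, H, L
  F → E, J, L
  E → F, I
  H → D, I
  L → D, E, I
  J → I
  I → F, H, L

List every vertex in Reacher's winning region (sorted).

A0 = {D}
A1: add {L} — L (Reacher) has L→D.
A2: add {F} — F (Reacher) has F→L.
A3: add {E} — E (Reacher) has E→F.
A4 = A3; e.g. G (Blocker) can still go to I. Fixed point.
Reacher's winning region = {D, E, F, L}.

D, E, F, L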